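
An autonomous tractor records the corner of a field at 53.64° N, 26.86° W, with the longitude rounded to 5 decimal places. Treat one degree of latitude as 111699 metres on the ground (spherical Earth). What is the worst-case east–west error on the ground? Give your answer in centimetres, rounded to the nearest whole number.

33 centimetres

Rounding to 5 decimal places leaves the longitude within ±5e-06° of the true value.
At latitude 53.64° a degree of longitude spans 111699 m × cos 53.64° = 111699 × 0.5929 ≈ 66221.5 m.
East–west error: 5e-06° × 66221.5 m/° ≈ 0.331108 m.
That is 0.331108 m = 33.111 cm.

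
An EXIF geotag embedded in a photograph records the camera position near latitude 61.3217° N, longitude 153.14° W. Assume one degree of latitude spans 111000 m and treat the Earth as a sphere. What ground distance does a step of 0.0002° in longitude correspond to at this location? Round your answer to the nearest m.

At 61.3217° a degree of longitude is 111000 × cos 61.3217° ≈ 53267.9 m, so 0.0002° corresponds to 10.6536 m.

11 m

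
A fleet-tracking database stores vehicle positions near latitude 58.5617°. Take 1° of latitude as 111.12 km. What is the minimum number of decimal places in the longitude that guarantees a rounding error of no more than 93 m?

At 58.5617° one degree of longitude covers 111120 × cos 58.5617° ≈ 111120 × 0.5216 ≈ 57958 m.
With N decimal places the half-ulp bound is 0.5·10⁻ᴺ°, or 0.5·10⁻ᴺ × 57958 m on the ground.
Setting 28979 × 10⁻ᴺ ≤ 93 gives 10ᴺ ≥ 311.6, i.e. N ≥ 2.49.
So 3 decimal places suffice (29 m); 2 would allow up to 290 m.

3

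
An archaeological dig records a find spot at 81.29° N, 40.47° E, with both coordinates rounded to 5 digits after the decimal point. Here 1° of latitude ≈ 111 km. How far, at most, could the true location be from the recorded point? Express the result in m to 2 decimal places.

Rounding to 5 decimal places leaves each coordinate within ±5e-06° of the true value.
N–S: 5e-06° × 111000 m/° = 0.555 m.
East–west component at 81.29°: 5e-06° × 111000 × cos 81.29° ≈ 5e-06 × 16809.1 ≈ 0.0840455 m.
Combining orthogonally: (0.555² + 0.0840455²)^½ ≈ 0.561328 m.

0.56 m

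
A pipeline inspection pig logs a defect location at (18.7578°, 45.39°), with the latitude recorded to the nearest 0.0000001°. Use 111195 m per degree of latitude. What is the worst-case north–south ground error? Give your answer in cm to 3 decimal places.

0.556 cm

Rounding to 7 decimal places leaves the latitude within ±5e-08° of the true value.
Along the meridian that is 5e-08° × 111195 m/° = 0.00555975 m.
That is 0.00555975 m = 0.55597 cm.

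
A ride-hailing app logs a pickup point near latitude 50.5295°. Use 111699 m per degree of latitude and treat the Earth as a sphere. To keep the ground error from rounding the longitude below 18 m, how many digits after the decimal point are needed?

At 50.5295° one degree of longitude covers 111699 × cos 50.5295° ≈ 111699 × 0.6357 ≈ 71004.9 m.
N decimal places → at most half a unit in the last place, 0.5 × 10⁻ᴺ° = 71004.9/2 × 10⁻ᴺ m.
Setting 35502.5 × 10⁻ᴺ ≤ 18 gives 10ᴺ ≥ 1972, i.e. N ≥ 3.29.
So 4 decimal places suffice (3.55 m); 3 would allow up to 35.5 m.

4 decimal places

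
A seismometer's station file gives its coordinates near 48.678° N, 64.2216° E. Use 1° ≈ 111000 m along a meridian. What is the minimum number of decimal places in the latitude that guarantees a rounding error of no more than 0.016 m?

7

One degree of latitude covers 111000 m.
With N decimal places the half-ulp bound is 0.5·10⁻ᴺ°, or 0.5·10⁻ᴺ × 111000 m on the ground.
Setting 55500 × 10⁻ᴺ ≤ 0.016 gives 10ᴺ ≥ 3.469e+06, i.e. N ≥ 6.54.
So 7 decimal places suffice (0.00555 m); 6 would allow up to 0.0555 m.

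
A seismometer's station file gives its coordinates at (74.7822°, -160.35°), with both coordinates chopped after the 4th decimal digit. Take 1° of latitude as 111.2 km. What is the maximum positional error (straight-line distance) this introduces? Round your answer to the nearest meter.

Truncating at 4 decimal places can drop up to a full unit in the last place, so each coordinate may be off by as much as 0.0001°.
N–S: 0.0001° × 111200 m/° = 11.12 m.
East–west component at 74.7822°: 0.0001° × 111200 × cos 74.7822° ≈ 0.0001 × 29188.8 ≈ 2.91888 m.
Worst case both components are at the extreme and orthogonal: √(11.12² + 2.91888²) ≈ 11.4967 m.

11 meters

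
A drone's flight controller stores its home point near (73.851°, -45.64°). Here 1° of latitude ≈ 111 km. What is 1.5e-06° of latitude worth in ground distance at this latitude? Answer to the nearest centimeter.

Along a meridian 1.5e-06° is 1.5e-06 × 111000 = 0.1665 m.
That is 0.1665 m = 16.65 cm.

17 centimeters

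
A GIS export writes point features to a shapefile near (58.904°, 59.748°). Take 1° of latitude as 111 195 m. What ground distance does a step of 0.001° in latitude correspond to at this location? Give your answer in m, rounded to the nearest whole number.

0.001° × 111195 m/° = 111.195 m.

111 m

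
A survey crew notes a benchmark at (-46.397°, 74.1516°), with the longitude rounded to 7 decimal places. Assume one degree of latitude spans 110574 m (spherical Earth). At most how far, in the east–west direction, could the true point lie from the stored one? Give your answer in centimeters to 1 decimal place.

0.4 centimeters

Rounding to 7 decimal places leaves the longitude within ±5e-08° of the true value.
At latitude 46.397° a degree of longitude spans 110574 m × cos 46.397° = 110574 × 0.6897 ≈ 76258.2 m.
Maximum E–W displacement: 5e-08 × 76258.2 = 0.00381291 m.
That is 0.00381291 m = 0.38129 cm.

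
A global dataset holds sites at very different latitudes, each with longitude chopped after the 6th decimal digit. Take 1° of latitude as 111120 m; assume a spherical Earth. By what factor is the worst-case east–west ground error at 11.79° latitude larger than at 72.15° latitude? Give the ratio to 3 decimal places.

Truncating at 6 decimal places can drop up to a full unit in the last place, so the longitude may be off by as much as 1e-06°.
Error at 11.79° = 1e-06° × 111120 × cos 11.79° ≈ 0.11112 × 0.9789 = 0.10878 m.
At 72.15°: 1e-06° × 111120 × cos 72.15° = 1e-06 × 111120 × 0.3065 ≈ 0.034061 m.
Ratio: 0.10878 / 0.034061 = cos 11.79° / cos 72.15° ≈ 3.1935.

3.194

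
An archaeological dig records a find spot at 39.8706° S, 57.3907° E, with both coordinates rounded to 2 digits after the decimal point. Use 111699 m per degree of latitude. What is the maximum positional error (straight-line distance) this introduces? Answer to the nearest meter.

Rounding to 2 decimal places leaves each coordinate within ±0.005° of the true value.
N–S: 0.005° × 111699 m/° = 558.495 m.
East–west component at 39.8706°: 0.005° × 111699 × cos 39.8706° ≈ 0.005 × 85728.3 ≈ 428.642 m.
Worst case both components are at the extreme and orthogonal: √(558.495² + 428.642²) ≈ 704.024 m.

704 meters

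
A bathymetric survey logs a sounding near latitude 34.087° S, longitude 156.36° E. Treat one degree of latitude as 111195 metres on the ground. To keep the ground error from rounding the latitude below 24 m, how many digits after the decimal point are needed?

One degree of latitude covers 111195 m.
Rounding to N decimal places gives at most 0.5 × 10⁻ᴺ degrees of error, i.e. 0.5 × 10⁻ᴺ × 111195 m.
Setting 55597.5 × 10⁻ᴺ ≤ 24 gives 10ᴺ ≥ 2317, i.e. N ≥ 3.36.
So 4 decimal places suffice (5.56 m); 3 would allow up to 55.6 m.

4 decimal places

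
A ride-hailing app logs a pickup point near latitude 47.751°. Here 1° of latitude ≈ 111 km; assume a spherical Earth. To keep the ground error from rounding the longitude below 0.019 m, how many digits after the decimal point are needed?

At 47.751° one degree of longitude covers 111000 × cos 47.751° ≈ 111000 × 0.6724 ≈ 74631.3 m.
N decimal places → at most half a unit in the last place, 0.5 × 10⁻ᴺ° = 74631.3/2 × 10⁻ᴺ m.
Setting 37315.6 × 10⁻ᴺ ≤ 0.019 gives 10ᴺ ≥ 1.964e+06, i.e. N ≥ 6.29.
N = 6 would give 0.0373 m (too coarse); N = 7 gives 0.00373 m ≤ 0.019 m.

7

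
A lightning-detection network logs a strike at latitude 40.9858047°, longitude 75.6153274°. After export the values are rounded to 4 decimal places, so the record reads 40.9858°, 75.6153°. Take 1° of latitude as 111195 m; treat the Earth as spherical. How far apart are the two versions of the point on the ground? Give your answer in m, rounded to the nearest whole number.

2 m

Δlat = 40.9858047 − 40.9858 = +0.0000047°; Δlon = 75.6153274 − 75.6153 = +0.0000274°.
N–S: 0.0000047° × 111195 m/° = 0.522617 m.
East–west at this latitude: 0.0000274° × 111195 × cos 40.9858° ≈ 0.0000274 × 83938 = 2.2999 m.
Hypotenuse of the two orthogonal shifts: √(0.522617² + 2.2999²) = 2.35853 m.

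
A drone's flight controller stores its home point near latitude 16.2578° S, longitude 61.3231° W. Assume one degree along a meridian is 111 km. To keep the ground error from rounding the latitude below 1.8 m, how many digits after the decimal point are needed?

One degree of latitude covers 111000 m.
Rounding to N decimal places gives at most 0.5 × 10⁻ᴺ degrees of error, i.e. 0.5 × 10⁻ᴺ × 111000 m.
Setting 55500 × 10⁻ᴺ ≤ 1.8 gives 10ᴺ ≥ 3.083e+04, i.e. N ≥ 4.49.
N = 4 would give 5.55 m (too coarse); N = 5 gives 0.555 m ≤ 1.8 m.

5 decimal places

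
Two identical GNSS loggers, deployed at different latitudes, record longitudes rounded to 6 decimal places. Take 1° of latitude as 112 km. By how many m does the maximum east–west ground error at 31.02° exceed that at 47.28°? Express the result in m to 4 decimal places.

0.0100 m

Rounding to 6 decimal places leaves the longitude within ±5e-07° of the true value.
Error at 31.02° = 5e-07° × 112000 × cos 31.02° ≈ 0.056 × 0.8570 = 0.047991 m.
Error at 47.28° = 5e-07° × 112000 × cos 47.28° ≈ 0.056 × 0.6784 = 0.037991 m.
So the lower-latitude error exceeds the higher by 0.047991 − 0.037991 = 0.01 m.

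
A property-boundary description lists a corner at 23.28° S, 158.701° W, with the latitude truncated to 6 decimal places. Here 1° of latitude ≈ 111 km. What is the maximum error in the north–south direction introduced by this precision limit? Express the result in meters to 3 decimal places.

Truncating at 6 decimal places can drop up to a full unit in the last place, so the latitude may be off by as much as 1e-06°.
So the N–S error is at most 1e-06 × 111000 = 0.111 m.

0.111 meters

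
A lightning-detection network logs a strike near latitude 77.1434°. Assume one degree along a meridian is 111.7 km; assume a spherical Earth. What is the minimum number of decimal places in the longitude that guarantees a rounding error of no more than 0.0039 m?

7 decimal places

At 77.1434° one degree of longitude covers 111700 × cos 77.1434° ≈ 111700 × 0.2225 ≈ 24854.6 m.
With N decimal places the half-ulp bound is 0.5·10⁻ᴺ°, or 0.5·10⁻ᴺ × 24854.6 m on the ground.
Setting 12427.3 × 10⁻ᴺ ≤ 0.0039 gives 10ᴺ ≥ 3.186e+06, i.e. N ≥ 6.50.
N = 6 would give 0.0124 m (too coarse); N = 7 gives 0.00124 m ≤ 0.0039 m.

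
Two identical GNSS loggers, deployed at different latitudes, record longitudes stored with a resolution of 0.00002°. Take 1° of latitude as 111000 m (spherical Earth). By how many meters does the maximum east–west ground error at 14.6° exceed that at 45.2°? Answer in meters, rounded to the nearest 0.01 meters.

With a 0.00002° grid the true value lies within half a step, ±0.00002°/2 = ±1e-05°, of the stored one.
Error at 14.6° = 1e-05° × 111000 × cos 14.6° ≈ 1.11 × 0.9677 = 1.0742 m.
Error at 45.2° = 1e-05° × 111000 × cos 45.2° ≈ 1.11 × 0.7046 = 0.78214 m.
So the lower-latitude error exceeds the higher by 1.0742 − 0.78214 = 0.29201 m.

0.29 meters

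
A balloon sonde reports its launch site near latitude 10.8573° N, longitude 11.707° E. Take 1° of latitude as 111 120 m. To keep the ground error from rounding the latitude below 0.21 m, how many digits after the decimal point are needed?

One degree of latitude covers 111120 m.
N decimal places → at most half a unit in the last place, 0.5 × 10⁻ᴺ° = 111120/2 × 10⁻ᴺ m.
Need 0.5 × 111120 × 10⁻ᴺ ≤ 0.21 → 10⁻ᴺ ≤ 3.780e-06, so N ≥ 5.42.
N = 5 would give 0.556 m (too coarse); N = 6 gives 0.0556 m ≤ 0.21 m.

6 decimal places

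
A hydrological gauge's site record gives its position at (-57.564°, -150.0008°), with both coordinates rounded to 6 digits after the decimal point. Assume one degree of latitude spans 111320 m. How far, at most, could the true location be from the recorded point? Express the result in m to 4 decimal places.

Rounding to 6 decimal places leaves each coordinate within ±5e-07° of the true value.
North–south component: 5e-07° × 111320 = 0.05566 m.
East–west component at 57.564°: 5e-07° × 111320 × cos 57.564° ≈ 5e-07 × 59707.3 ≈ 0.0298536 m.
Combining orthogonally: (0.05566² + 0.0298536²)^½ ≈ 0.0631607 m.

0.0632 m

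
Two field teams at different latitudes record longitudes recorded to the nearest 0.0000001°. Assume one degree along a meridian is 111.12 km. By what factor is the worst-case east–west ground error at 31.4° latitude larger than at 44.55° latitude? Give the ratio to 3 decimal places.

1.198

Rounding to 7 decimal places leaves the longitude within ±5e-08° of the true value.
Error at 31.4° = 5e-08° × 111120 × cos 31.4° ≈ 0.005556 × 0.8536 = 0.0047423 m.
At 44.55°: 5e-08° × 111120 × cos 44.55° = 5e-08 × 111120 × 0.7126 ≈ 0.0039594 m.
The ratio reduces to cos 31.4° / cos 44.55° = 0.8536/0.7126 ≈ 1.1977.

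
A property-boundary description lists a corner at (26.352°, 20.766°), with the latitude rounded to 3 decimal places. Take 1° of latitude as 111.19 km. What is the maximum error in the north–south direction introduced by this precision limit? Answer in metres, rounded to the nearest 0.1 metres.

55.6 metres

Rounding to 3 decimal places leaves the latitude within ±0.0005° of the true value.
North–south distance: 0.0005° × 111190 m/° = 55.595 m.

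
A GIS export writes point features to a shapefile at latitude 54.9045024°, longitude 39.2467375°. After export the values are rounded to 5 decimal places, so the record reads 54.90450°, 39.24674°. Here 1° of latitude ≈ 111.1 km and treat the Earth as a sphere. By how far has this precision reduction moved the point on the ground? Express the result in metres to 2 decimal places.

The latitude changed by +0.0000024° and the longitude by -0.0000025°.
North–south shift: 0.0000024 × 111100 = 0.26664 m.
East–west at this latitude: -0.0000025° × 111100 × cos 54.9045° ≈ -0.0000025 × 63875.9 = -0.15969 m.
Combined displacement = (0.26664² + 0.15969²)^½ ≈ 0.310802 m.

0.31 metres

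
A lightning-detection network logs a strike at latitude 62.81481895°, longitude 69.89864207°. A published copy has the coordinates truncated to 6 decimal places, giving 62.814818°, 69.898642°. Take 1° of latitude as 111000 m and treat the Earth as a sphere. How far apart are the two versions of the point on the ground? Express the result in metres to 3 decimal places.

Δlat = 62.81481895 − 62.814818 = +0.00000095°; Δlon = 69.89864207 − 69.898642 = +0.00000007°.
North–south shift: 0.00000095 × 111000 = 0.10545 m.
East–west at this latitude: 0.00000007° × 111000 × cos 62.8148° ≈ 0.00000007 × 50712.3 = 0.00354986 m.
Hypotenuse of the two orthogonal shifts: √(0.10545² + 0.00354986²) = 0.10551 m.

0.106 metres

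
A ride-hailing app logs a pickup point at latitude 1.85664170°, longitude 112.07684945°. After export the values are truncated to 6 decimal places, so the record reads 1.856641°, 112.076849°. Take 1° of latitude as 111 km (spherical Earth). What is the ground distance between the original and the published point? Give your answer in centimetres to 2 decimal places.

The latitude changed by +0.00000070° and the longitude by +0.00000045°.
N–S: 0.00000070° × 111000 m/° = 0.0777 m.
E–W at 1.85664°: 0.00000045° × 111000 × cos 1.85664° = 0.00000045 × 111000 × 0.9995 ≈ 0.0499238 m.
Distance: √(0.0777² + 0.0499238²) ≈ 0.0923562 m.
That is 0.0923562 m = 9.2356 cm.

9.24 centimetres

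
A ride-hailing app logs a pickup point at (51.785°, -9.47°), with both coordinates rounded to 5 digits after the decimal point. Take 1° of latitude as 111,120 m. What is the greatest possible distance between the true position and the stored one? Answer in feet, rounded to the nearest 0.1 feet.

2.1 feet

Rounding to 5 decimal places leaves each coordinate within ±5e-06° of the true value.
Latitude error → 5e-06 × 111120 = 0.5556 m along the meridian.
East–west component at 51.785°: 5e-06° × 111120 × cos 51.785° ≈ 5e-06 × 68740.4 ≈ 0.343702 m.
Combining orthogonally: (0.5556² + 0.343702²)^½ ≈ 0.653316 m.
Converting: 0.653316 m × 3.2808 ft/m ≈ 2.1434 ft.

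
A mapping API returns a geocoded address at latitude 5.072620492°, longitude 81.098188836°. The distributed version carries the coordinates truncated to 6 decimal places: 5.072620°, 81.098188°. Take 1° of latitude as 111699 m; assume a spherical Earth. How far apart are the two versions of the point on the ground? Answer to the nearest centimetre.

Δlat = 5.072620492 − 5.072620 = +0.000000492°; Δlon = 81.098188836 − 81.098188 = +0.000000836°.
N–S: 0.000000492° × 111699 m/° = 0.0549559 m.
E–W at 5.07262°: 0.000000836° × 111699 × cos 5.07262° = 0.000000836 × 111699 × 0.9961 ≈ 0.0930146 m.
Combined displacement = (0.0549559² + 0.0930146²)^½ ≈ 0.108036 m.
That is 0.108036 m = 10.804 cm.

11 centimetres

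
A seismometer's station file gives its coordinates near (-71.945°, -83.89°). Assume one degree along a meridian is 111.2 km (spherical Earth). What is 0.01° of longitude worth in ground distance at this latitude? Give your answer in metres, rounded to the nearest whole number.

345 metres

0.01° of longitude at 71.945° is 0.01 × 111200 × cos 71.945° ≈ 0.01 × 34464.2 = 344.642 m.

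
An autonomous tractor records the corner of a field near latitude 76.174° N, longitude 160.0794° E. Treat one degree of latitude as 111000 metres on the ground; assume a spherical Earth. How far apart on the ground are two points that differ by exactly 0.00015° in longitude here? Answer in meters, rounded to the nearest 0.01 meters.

3.98 meters

One degree of longitude here spans 111000 × cos 76.174° = 111000 × 0.2390 ≈ 26526.1 m; 0.00015° of that is 3.97892 m.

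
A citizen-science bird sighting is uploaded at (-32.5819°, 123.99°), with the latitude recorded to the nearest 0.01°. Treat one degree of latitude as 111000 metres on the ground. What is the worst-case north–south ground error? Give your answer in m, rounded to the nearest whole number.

Rounding to 2 decimal places leaves the latitude within ±0.005° of the true value.
So the N–S error is at most 0.005 × 111000 = 555 m.

555 m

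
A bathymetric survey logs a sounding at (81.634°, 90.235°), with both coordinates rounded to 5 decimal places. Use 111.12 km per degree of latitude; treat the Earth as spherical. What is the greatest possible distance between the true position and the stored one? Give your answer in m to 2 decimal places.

0.56 m

Rounding to 5 decimal places leaves each coordinate within ±5e-06° of the true value.
North–south component: 5e-06° × 111120 = 0.5556 m.
East–west component at 81.634°: 5e-06° × 111120 × cos 81.634° ≈ 5e-06 × 16167.5 ≈ 0.0808376 m.
Worst case both components are at the extreme and orthogonal: √(0.5556² + 0.0808376²) ≈ 0.56145 m.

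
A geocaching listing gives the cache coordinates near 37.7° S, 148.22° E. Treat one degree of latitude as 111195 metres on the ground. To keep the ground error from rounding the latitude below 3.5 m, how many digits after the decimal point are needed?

5 decimal places

One degree of latitude covers 111195 m.
N decimal places → at most half a unit in the last place, 0.5 × 10⁻ᴺ° = 111195/2 × 10⁻ᴺ m.
Setting 55597.5 × 10⁻ᴺ ≤ 3.5 gives 10ᴺ ≥ 1.588e+04, i.e. N ≥ 4.20.
N = 4 would give 5.56 m (too coarse); N = 5 gives 0.556 m ≤ 3.5 m.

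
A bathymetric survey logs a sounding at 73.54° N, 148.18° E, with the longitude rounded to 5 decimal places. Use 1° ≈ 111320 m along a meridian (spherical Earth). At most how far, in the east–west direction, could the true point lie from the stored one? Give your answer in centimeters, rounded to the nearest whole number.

Rounding to 5 decimal places leaves the longitude within ±5e-06° of the true value.
Parallels shrink by cos φ, so at 73.54° a degree of longitude is 111320 × 0.2833 ≈ 31542.1 m.
Maximum E–W displacement: 5e-06 × 31542.1 = 0.15771 m.
That is 0.15771 m = 15.771 cm.

16 centimeters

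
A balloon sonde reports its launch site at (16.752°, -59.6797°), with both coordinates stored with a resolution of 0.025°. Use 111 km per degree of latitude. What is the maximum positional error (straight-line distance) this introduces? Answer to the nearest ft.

6303 ft

With a 0.025° grid the true value lies within half a step, ±0.025°/2 = ±0.0125°, of the stored one.
North–south component: 0.0125° × 111000 = 1387.5 m.
East–west component at 16.752°: 0.0125° × 111000 × cos 16.752° ≈ 0.0125 × 106289 ≈ 1328.62 m.
The two errors are perpendicular, so the maximum displacement is √(1387.5² + 1328.62²) ≈ 1921.04 m.
In feet: 1921.04 m ÷ 0.3048 ≈ 6302.6 ft.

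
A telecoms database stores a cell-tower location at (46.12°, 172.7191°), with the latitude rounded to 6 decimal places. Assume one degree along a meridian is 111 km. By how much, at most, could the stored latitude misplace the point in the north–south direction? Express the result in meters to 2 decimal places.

0.06 meters

Rounding to 6 decimal places leaves the latitude within ±5e-07° of the true value.
So the N–S error is at most 5e-07 × 111000 = 0.0555 m.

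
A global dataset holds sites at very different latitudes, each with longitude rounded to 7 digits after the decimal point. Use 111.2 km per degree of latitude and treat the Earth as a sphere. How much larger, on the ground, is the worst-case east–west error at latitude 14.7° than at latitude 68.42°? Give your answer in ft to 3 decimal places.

Rounding to 7 decimal places leaves the longitude within ±5e-08° of the true value.
Error at 14.7° = 5e-08° × 111200 × cos 14.7° ≈ 0.00556 × 0.9673 = 0.005378 m.
At 68.42°: 5e-08° × 111200 × cos 68.42° = 5e-08 × 111200 × 0.3678 ≈ 0.002045 m.
Difference: 0.005378 − 0.002045 = 0.003333 m.
Converting: 0.00333304 m × 3.2808 ft/m ≈ 0.010935 ft.

0.011 ft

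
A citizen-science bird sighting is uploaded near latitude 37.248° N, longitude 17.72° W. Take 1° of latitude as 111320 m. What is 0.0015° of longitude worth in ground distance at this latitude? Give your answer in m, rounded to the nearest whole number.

133 m

At 37.248° a degree of longitude is 111320 × cos 37.248° ≈ 88613.3 m, so 0.0015° corresponds to 132.92 m.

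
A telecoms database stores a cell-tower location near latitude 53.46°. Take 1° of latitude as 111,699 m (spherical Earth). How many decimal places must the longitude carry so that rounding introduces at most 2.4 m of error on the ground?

5

At 53.46° one degree of longitude covers 111699 × cos 53.46° ≈ 111699 × 0.5954 ≈ 66503.8 m.
Rounding to N decimal places gives at most 0.5 × 10⁻ᴺ degrees of error, i.e. 0.5 × 10⁻ᴺ × 66503.8 m.
Setting 33251.9 × 10⁻ᴺ ≤ 2.4 gives 10ᴺ ≥ 1.385e+04, i.e. N ≥ 4.14.
At 4 places the error can reach 3.33 m, but 5 places keeps it to 0.333 m.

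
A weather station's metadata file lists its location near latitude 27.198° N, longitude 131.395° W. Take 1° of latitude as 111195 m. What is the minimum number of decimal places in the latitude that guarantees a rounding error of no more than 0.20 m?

6

One degree of latitude covers 111195 m.
N decimal places → at most half a unit in the last place, 0.5 × 10⁻ᴺ° = 111195/2 × 10⁻ᴺ m.
Need 0.5 × 111195 × 10⁻ᴺ ≤ 0.20 → 10⁻ᴺ ≤ 3.597e-06, so N ≥ 5.44.
N = 5 would give 0.556 m (too coarse); N = 6 gives 0.0556 m ≤ 0.20 m.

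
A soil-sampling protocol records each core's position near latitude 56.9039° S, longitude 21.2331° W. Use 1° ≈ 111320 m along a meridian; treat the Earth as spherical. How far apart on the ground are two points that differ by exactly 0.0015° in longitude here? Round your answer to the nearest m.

One degree of longitude here spans 111320 × cos 56.9039° = 111320 × 0.5460 ≈ 60785.7 m; 0.0015° of that is 91.1786 m.

91 m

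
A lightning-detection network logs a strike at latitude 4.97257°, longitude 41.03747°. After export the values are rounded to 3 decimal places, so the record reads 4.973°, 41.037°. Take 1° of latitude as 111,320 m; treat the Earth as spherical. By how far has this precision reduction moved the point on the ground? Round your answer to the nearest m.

71 m

Δlat = 4.97257 − 4.973 = -0.00043°; Δlon = 41.03747 − 41.037 = +0.00047°.
North–south shift: -0.00043 × 111320 = -47.8676 m.
East–west at this latitude: 0.00047° × 111320 × cos 4.973° ≈ 0.00047 × 110901 = 52.1234 m.
Distance: √(47.8676² + 52.1234²) ≈ 70.7684 m.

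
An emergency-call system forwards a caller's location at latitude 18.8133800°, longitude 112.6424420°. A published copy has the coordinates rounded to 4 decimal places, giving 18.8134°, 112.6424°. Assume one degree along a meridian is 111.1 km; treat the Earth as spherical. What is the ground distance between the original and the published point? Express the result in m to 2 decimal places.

4.94 m

The latitude changed by -0.0000200° and the longitude by +0.0000420°.
N–S: -0.0000200° × 111100 m/° = -2.222 m.
East–west at this latitude: 0.0000420° × 111100 × cos 18.8134° ≈ 0.0000420 × 105164 = 4.4169 m.
Hypotenuse of the two orthogonal shifts: √(2.222² + 4.4169²) = 4.94432 m.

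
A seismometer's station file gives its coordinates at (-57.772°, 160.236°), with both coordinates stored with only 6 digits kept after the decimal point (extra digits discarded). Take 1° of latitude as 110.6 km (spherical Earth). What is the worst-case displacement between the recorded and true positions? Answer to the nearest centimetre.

Truncating at 6 decimal places can drop up to a full unit in the last place, so each coordinate may be off by as much as 1e-06°.
North–south component: 1e-06° × 110600 = 0.1106 m.
East–west component at 57.772°: 1e-06° × 110600 × cos 57.772° ≈ 1e-06 × 58981.8 ≈ 0.0589818 m.
Worst case both components are at the extreme and orthogonal: √(0.1106² + 0.0589818²) ≈ 0.125344 m.
That is 0.125344 m = 12.534 cm.

13 centimetres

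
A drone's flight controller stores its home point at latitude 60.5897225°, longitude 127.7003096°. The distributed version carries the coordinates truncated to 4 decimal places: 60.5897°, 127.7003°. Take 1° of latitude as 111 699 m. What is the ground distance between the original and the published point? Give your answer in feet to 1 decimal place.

The latitude changed by +0.0000225° and the longitude by +0.0000096°.
N–S: 0.0000225° × 111699 m/° = 2.51323 m.
E–W at 60.5897°: 0.0000096° × 111699 × cos 60.5897° = 0.0000096 × 111699 × 0.4911 ≈ 0.526569 m.
Combined displacement = (2.51323² + 0.526569²)^½ ≈ 2.5678 m.
In feet: 2.5678 m ÷ 0.3048 ≈ 8.4245 ft.

8.4 feet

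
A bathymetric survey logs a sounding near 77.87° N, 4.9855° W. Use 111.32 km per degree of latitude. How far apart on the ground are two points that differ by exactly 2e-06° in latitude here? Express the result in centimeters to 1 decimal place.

22.3 centimeters

2e-06° × 111320 m/° = 0.22264 m.
That is 0.22264 m = 22.264 cm.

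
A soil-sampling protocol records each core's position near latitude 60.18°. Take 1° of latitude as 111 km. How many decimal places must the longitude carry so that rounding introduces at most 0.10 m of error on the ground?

6 decimal places

At 60.18° one degree of longitude covers 111000 × cos 60.18° ≈ 111000 × 0.4973 ≈ 55197.7 m.
With N decimal places the half-ulp bound is 0.5·10⁻ᴺ°, or 0.5·10⁻ᴺ × 55197.7 m on the ground.
Need 0.5 × 55197.7 × 10⁻ᴺ ≤ 0.10 → 10⁻ᴺ ≤ 3.623e-06, so N ≥ 5.44.
N = 5 would give 0.276 m (too coarse); N = 6 gives 0.0276 m ≤ 0.10 m.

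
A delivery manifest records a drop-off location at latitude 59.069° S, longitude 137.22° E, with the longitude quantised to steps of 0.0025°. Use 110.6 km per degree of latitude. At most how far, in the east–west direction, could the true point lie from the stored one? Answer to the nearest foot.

With a 0.0025° grid the true value lies within half a step, ±0.0025°/2 = ±0.00125°, of the stored one.
Parallels shrink by cos φ, so at 59.069° a degree of longitude is 110600 × 0.5140 ≈ 56849 m.
So at most 0.00125° × 56849 ≈ 71.0613 m east–west.
Converting: 71.0613 m × 3.2808 ft/m ≈ 233.14 ft.

233 feet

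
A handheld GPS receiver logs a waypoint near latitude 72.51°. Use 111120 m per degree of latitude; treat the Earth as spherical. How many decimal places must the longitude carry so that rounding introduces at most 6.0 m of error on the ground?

At 72.51° one degree of longitude covers 111120 × cos 72.51° ≈ 111120 × 0.3005 ≈ 33395.9 m.
Rounding to N decimal places gives at most 0.5 × 10⁻ᴺ degrees of error, i.e. 0.5 × 10⁻ᴺ × 33395.9 m.
Setting 16698 × 10⁻ᴺ ≤ 6.0 gives 10ᴺ ≥ 2783, i.e. N ≥ 3.44.
So 4 decimal places suffice (1.67 m); 3 would allow up to 16.7 m.

4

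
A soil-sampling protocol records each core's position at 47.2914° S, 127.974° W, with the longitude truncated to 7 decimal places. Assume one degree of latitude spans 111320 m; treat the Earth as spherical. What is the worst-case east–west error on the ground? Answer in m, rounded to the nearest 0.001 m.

Truncating at 7 decimal places can drop up to a full unit in the last place, so the longitude may be off by as much as 1e-07°.
One degree of longitude at 47.2914° is 111320 × cos 47.2914° ≈ 111320 × 0.6783 = 75505 m.
So at most 1e-07° × 75505 ≈ 0.0075505 m east–west.

0.008 m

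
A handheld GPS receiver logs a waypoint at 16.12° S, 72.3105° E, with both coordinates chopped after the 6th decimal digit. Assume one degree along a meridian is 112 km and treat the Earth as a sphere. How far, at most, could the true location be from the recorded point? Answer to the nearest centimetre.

16 centimetres

Truncating at 6 decimal places can drop up to a full unit in the last place, so each coordinate may be off by as much as 1e-06°.
Latitude error → 1e-06 × 112000 = 0.112 m along the meridian.
East–west component at 16.12°: 1e-06° × 112000 × cos 16.12° ≈ 1e-06 × 107596 ≈ 0.107596 m.
Combining orthogonally: (0.112² + 0.107596²)^½ ≈ 0.155309 m.
That is 0.155309 m = 15.531 cm.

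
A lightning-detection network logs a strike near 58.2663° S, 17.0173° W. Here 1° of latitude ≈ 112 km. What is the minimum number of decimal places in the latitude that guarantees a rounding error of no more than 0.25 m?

6

One degree of latitude covers 112000 m.
N decimal places → at most half a unit in the last place, 0.5 × 10⁻ᴺ° = 112000/2 × 10⁻ᴺ m.
Setting 56000 × 10⁻ᴺ ≤ 0.25 gives 10ᴺ ≥ 2.24e+05, i.e. N ≥ 5.35.
At 5 places the error can reach 0.56 m, but 6 places keeps it to 0.056 m.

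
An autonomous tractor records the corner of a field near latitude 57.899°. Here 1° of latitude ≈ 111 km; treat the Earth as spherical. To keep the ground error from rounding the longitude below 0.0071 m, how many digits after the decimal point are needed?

At 57.899° one degree of longitude covers 111000 × cos 57.899° ≈ 111000 × 0.5314 ≈ 58986.9 m.
Rounding to N decimal places gives at most 0.5 × 10⁻ᴺ degrees of error, i.e. 0.5 × 10⁻ᴺ × 58986.9 m.
Setting 29493.4 × 10⁻ᴺ ≤ 0.0071 gives 10ᴺ ≥ 4.154e+06, i.e. N ≥ 6.62.
N = 6 would give 0.0295 m (too coarse); N = 7 gives 0.00295 m ≤ 0.0071 m.

7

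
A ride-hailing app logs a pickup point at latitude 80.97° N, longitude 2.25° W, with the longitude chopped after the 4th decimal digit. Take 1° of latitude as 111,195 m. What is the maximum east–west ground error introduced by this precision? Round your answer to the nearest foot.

6 feet

Truncating at 4 decimal places can drop up to a full unit in the last place, so the longitude may be off by as much as 0.0001°.
One degree of longitude at 80.97° is 111195 × cos 80.97° ≈ 111195 × 0.1570 = 17452.2 m.
East–west error: 0.0001° × 17452.2 m/° ≈ 1.74522 m.
In feet: 1.74522 m ÷ 0.3048 ≈ 5.7258 ft.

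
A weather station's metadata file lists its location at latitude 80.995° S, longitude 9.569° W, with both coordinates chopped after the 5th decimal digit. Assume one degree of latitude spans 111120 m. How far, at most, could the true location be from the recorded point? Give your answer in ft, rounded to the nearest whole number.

Truncating at 5 decimal places can drop up to a full unit in the last place, so each coordinate may be off by as much as 1e-05°.
Latitude error → 1e-05 × 111120 = 1.1112 m along the meridian.
E–W at 80.995°: 1e-05° × 111120 × cos 80.995° = 1e-05 × 111120 × 0.1565 ≈ 0.173926 m.
Combining orthogonally: (1.1112² + 0.173926²)^½ ≈ 1.12473 m.
In feet: 1.12473 m ÷ 0.3048 ≈ 3.6901 ft.

4 ft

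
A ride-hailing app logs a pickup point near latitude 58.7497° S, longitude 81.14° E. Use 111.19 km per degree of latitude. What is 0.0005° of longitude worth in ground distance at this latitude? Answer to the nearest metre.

One degree of longitude here spans 111190 × cos 58.7497° = 111190 × 0.5188 ≈ 57682.9 m; 0.0005° of that is 28.8414 m.

29 metres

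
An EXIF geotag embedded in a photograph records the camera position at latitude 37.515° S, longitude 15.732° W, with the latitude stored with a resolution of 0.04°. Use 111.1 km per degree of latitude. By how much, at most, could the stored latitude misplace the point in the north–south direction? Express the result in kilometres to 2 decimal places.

With a 0.04° grid the true value lies within half a step, ±0.04°/2 = ±0.02°, of the stored one.
So the N–S error is at most 0.02 × 111100 = 2222 m.
That is 2222 m = 2.222 km.

2.22 kilometres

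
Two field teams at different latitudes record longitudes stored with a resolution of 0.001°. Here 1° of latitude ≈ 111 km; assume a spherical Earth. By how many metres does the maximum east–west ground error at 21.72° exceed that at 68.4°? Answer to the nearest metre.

31 metres

With a 0.001° grid the true value lies within half a step, ±0.001°/2 = ±0.0005°, of the stored one.
At 21.72°: 0.0005° × 111000 × cos 21.72° = 0.0005 × 111000 × 0.9290 ≈ 51.56 m.
At 68.4°: 0.0005° × 111000 × cos 68.4° = 0.0005 × 111000 × 0.3681 ≈ 20.431 m.
Difference: 51.56 − 20.431 = 31.129 m.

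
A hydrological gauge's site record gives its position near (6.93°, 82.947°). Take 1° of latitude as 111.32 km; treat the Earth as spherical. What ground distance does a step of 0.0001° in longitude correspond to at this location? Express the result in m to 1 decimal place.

11.1 m

One degree of longitude here spans 111320 × cos 6.93° = 111320 × 0.9927 ≈ 110507 m; 0.0001° of that is 11.0507 m.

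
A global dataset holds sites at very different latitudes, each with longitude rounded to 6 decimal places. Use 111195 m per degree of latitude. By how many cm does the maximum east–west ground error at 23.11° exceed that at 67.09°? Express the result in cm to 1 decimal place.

Rounding to 6 decimal places leaves the longitude within ±5e-07° of the true value.
At 23.11°: 5e-07° × 111195 × cos 23.11° = 5e-07 × 111195 × 0.9198 ≈ 0.051136 m.
Error at 67.09° = 5e-07° × 111195 × cos 67.09° ≈ 0.055597 × 0.3893 = 0.021643 m.
So the lower-latitude error exceeds the higher by 0.051136 − 0.021643 = 0.029493 m.
That is 0.0294927 m = 2.9493 cm.

2.9 cm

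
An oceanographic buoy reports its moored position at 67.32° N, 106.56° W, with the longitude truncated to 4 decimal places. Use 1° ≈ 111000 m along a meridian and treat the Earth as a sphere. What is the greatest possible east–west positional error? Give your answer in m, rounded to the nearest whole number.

Truncating at 4 decimal places can drop up to a full unit in the last place, so the longitude may be off by as much as 0.0001°.
Parallels shrink by cos φ, so at 67.32° a degree of longitude is 111000 × 0.3856 ≈ 42799.8 m.
Maximum E–W displacement: 0.0001 × 42799.8 = 4.27998 m.

4 m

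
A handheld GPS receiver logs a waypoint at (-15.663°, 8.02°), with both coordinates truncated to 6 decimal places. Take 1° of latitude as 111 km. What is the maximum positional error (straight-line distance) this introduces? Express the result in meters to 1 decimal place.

Truncating at 6 decimal places can drop up to a full unit in the last place, so each coordinate may be off by as much as 1e-06°.
N–S: 1e-06° × 111000 m/° = 0.111 m.
Longitude error → 1e-06 × 111000 × cos 15.663° = 1e-06 × 111000 × 0.9629 ≈ 0.106878 m.
Worst case both components are at the extreme and orthogonal: √(0.111² + 0.106878²) ≈ 0.154091 m.

0.2 meters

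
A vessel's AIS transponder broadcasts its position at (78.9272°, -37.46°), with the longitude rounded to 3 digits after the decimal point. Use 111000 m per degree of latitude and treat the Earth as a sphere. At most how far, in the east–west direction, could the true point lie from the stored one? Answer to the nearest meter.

Rounding to 3 decimal places leaves the longitude within ±0.0005° of the true value.
At latitude 78.9272° a degree of longitude spans 111000 m × cos 78.9272° = 111000 × 0.1921 ≈ 21318.2 m.
So at most 0.0005° × 21318.2 ≈ 10.6591 m east–west.

11 meters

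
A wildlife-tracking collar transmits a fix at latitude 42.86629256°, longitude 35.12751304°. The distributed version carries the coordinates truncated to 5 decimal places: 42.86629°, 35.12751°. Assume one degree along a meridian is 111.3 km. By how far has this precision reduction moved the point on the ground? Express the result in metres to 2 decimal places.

The latitude changed by +0.00000256° and the longitude by +0.00000304°.
N–S: 0.00000256° × 111300 m/° = 0.284928 m.
E–W at 42.8663°: 0.00000304° × 111300 × cos 42.8663° = 0.00000304 × 111300 × 0.7329 ≈ 0.247993 m.
Distance: √(0.284928² + 0.247993²) ≈ 0.377736 m.

0.38 metres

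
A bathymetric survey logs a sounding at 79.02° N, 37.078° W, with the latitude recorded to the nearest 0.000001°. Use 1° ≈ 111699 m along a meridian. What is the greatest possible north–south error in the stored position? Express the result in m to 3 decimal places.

Rounding to 6 decimal places leaves the latitude within ±5e-07° of the true value.
Along the meridian that is 5e-07° × 111699 m/° = 0.0558495 m.

0.056 m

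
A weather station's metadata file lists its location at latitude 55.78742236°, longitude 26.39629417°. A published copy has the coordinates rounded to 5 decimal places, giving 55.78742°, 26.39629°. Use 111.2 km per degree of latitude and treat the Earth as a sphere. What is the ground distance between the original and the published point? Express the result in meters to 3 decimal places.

The latitude changed by +0.00000236° and the longitude by +0.00000417°.
N–S: 0.00000236° × 111200 m/° = 0.262432 m.
E–W at 55.7874°: 0.00000417° × 111200 × cos 55.7874° = 0.00000417 × 111200 × 0.5623 ≈ 0.260725 m.
Hypotenuse of the two orthogonal shifts: √(0.262432² + 0.260725²) = 0.369929 m.

0.370 meters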